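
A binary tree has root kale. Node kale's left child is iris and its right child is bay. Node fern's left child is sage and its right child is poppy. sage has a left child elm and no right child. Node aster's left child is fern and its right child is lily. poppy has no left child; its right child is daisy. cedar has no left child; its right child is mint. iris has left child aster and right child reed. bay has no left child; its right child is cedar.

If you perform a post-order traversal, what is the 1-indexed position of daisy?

3

Post-order visits the left subtree, then the right subtree, then the node.
At kale: go left to iris.
  At iris: go left to aster.
    At aster: go left to fern.
      At fern: go left to sage.
        At sage: go left to elm.
          elm is a leaf — visit elm.
        At sage: no right child.
        Visit sage.
      At fern: go right to poppy.
        At poppy: no left child.
        At poppy: go right to daisy.
          daisy is a leaf — visit daisy.
        Visit poppy.
      Visit fern.
    At aster: go right to lily.
      lily is a leaf — visit lily.
    Visit aster.
  At iris: go right to reed.
    reed is a leaf — visit reed.
  Visit iris.
At kale: go right to bay.
  At bay: no left child.
  At bay: go right to cedar.
    At cedar: no left child.
    At cedar: go right to mint.
      mint is a leaf — visit mint.
    Visit cedar.
  Visit bay.
Visit kale.
Full post-order sequence: elm, sage, daisy, poppy, fern, lily, aster, reed, iris, mint, cedar, bay, kale.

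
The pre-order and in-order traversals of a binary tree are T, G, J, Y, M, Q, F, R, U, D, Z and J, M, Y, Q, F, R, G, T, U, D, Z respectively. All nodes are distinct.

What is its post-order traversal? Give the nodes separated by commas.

M, R, F, Q, Y, J, G, Z, D, U, T

The first element of pre-order is the root; it splits in-order into left and right subtrees.
Root T: left subtree has 7 nodes {J, M, Y, Q, F, R, G}, right has 3 {U, D, Z}.
  Root G: left subtree has 6 nodes {J, M, Y, Q, F, R}, right has 0 { }.
    Root J: left subtree has 0 nodes { }, right has 5 {M, Y, Q, F, R}.
      Root Y: left subtree has 1 node {M}, right has 3 {Q, F, R}.
        Root Q: left subtree has 0 nodes { }, right has 2 {F, R}.
          Root F: left subtree has 0 nodes { }, right has 1 {R}.
  Root U: left subtree has 0 nodes { }, right has 2 {D, Z}.
    Root D: left subtree has 0 nodes { }, right has 1 {Z}.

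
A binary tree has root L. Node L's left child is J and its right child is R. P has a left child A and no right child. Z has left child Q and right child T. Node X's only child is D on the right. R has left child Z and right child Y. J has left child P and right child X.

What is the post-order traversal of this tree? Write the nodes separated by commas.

A, P, D, X, J, Q, T, Z, Y, R, L

Post-order visits the left subtree, then the right subtree, then the node.
At L: go left to J.
  At J: go left to P.
    At P: go left to A.
      A is a leaf — visit A.
    At P: no right child.
    Visit P.
  At J: go right to X.
    At X: no left child.
    At X: go right to D.
      D is a leaf — visit D.
    Visit X.
  Visit J.
At L: go right to R.
  At R: go left to Z.
    At Z: go left to Q.
      Q is a leaf — visit Q.
    At Z: go right to T.
      T is a leaf — visit T.
    Visit Z.
  At R: go right to Y.
    Y is a leaf — visit Y.
  Visit R.
Visit L.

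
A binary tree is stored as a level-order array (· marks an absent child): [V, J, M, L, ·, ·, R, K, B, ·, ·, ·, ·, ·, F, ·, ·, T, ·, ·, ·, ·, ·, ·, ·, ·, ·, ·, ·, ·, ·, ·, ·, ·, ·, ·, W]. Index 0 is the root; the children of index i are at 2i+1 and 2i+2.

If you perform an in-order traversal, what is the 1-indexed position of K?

1

In-order visits the left subtree, then the node, then the right subtree.
At V: go left to J.
  At J: go left to L.
    At L: go left to K.
      K is a leaf — visit K.
    Visit L.
    At L: go right to B.
      At B: go left to T.
        At T: no left child.
        Visit T.
        At T: go right to W.
          W is a leaf — visit W.
      Visit B.
      At B: no right child.
  Visit J.
  At J: no right child.
Visit V.
At V: go right to M.
  At M: no left child.
  Visit M.
  At M: go right to R.
    At R: no left child.
    Visit R.
    At R: go right to F.
      F is a leaf — visit F.
Full in-order sequence: K, L, T, W, B, J, V, M, R, F.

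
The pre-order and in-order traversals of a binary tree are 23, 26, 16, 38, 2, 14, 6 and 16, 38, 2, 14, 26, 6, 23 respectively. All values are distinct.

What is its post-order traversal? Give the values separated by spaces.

The first element of pre-order is the root; it splits in-order into left and right subtrees.
Root 23: left subtree has 6 nodes {16, 38, 2, 14, 26, 6}, right has 0 { }.
  Root 26: left subtree has 4 nodes {16, 38, 2, 14}, right has 1 {6}.
    Root 16: left subtree has 0 nodes { }, right has 3 {38, 2, 14}.
      Root 38: left subtree has 0 nodes { }, right has 2 {2, 14}.
        Root 2: left subtree has 0 nodes { }, right has 1 {14}.

14 2 38 16 6 26 23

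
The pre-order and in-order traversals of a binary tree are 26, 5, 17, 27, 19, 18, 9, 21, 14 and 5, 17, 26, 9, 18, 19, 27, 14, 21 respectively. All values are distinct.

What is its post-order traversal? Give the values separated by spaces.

The first element of pre-order is the root; it splits in-order into left and right subtrees.
Root 26: left subtree has 2 nodes {5, 17}, right has 6 {9, 18, 19, 27, 14, 21}.
  Root 5: left subtree has 0 nodes { }, right has 1 {17}.
  Root 27: left subtree has 3 nodes {9, 18, 19}, right has 2 {14, 21}.
    Root 19: left subtree has 2 nodes {9, 18}, right has 0 { }.
      Root 18: left subtree has 1 node {9}, right has 0 { }.
    Root 21: left subtree has 1 node {14}, right has 0 { }.

17 5 9 18 19 14 21 27 26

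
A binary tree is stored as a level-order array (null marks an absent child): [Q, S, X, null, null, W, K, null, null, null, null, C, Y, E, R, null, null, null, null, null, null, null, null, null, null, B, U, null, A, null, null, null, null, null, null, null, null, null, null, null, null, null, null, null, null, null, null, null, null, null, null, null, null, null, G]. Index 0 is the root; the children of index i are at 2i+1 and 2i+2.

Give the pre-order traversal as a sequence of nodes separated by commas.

Q, S, X, W, C, Y, B, U, G, K, E, A, R

Pre-order visits the node, then its left subtree, then its right subtree.
Visit Q.
At Q: go left to S.
  S is a leaf — visit S.
At Q: go right to X.
  Visit X.
  At X: go left to W.
    Visit W.
    At W: go left to C.
      C is a leaf — visit C.
    At W: go right to Y.
      Visit Y.
      At Y: go left to B.
        B is a leaf — visit B.
      At Y: go right to U.
        Visit U.
        At U: no left child.
        At U: go right to G.
          G is a leaf — visit G.
  At X: go right to K.
    Visit K.
    At K: go left to E.
      Visit E.
      At E: no left child.
      At E: go right to A.
        A is a leaf — visit A.
    At K: go right to R.
      R is a leaf — visit R.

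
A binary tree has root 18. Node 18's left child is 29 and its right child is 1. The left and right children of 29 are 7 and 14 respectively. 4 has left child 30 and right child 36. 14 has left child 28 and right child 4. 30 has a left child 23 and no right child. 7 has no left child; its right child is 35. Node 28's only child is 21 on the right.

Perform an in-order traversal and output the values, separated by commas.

In-order visits the left subtree, then the node, then the right subtree.
At 18: go left to 29.
  At 29: go left to 7.
    At 7: no left child.
    Visit 7.
    At 7: go right to 35.
      35 is a leaf — visit 35.
  Visit 29.
  At 29: go right to 14.
    At 14: go left to 28.
      At 28: no left child.
      Visit 28.
      At 28: go right to 21.
        21 is a leaf — visit 21.
    Visit 14.
    At 14: go right to 4.
      At 4: go left to 30.
        At 30: go left to 23.
          23 is a leaf — visit 23.
        Visit 30.
        At 30: no right child.
      Visit 4.
      At 4: go right to 36.
        36 is a leaf — visit 36.
Visit 18.
At 18: go right to 1.
  1 is a leaf — visit 1.

7, 35, 29, 28, 21, 14, 23, 30, 4, 36, 18, 1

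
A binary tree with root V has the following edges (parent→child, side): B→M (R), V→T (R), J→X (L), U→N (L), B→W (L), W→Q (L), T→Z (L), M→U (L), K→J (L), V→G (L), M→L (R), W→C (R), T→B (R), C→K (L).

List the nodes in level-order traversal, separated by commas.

Level-order visits nodes level by level from the root, left to right within each level.
Level 0: V
Level 1: G, T
Level 2: Z, B
Level 3: W, M
Level 4: Q, C, U, L
Level 5: K, N
Level 6: J
Level 7: X

V, G, T, Z, B, W, M, Q, C, U, L, K, N, J, X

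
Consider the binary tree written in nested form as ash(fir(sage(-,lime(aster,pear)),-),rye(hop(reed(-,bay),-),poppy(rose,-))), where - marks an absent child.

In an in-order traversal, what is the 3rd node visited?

In-order visits the left subtree, then the node, then the right subtree.
At ash: go left to fir.
  At fir: go left to sage.
    At sage: no left child.
    Visit sage.
    At sage: go right to lime.
      At lime: go left to aster.
        aster is a leaf — visit aster.
      Visit lime.
      At lime: go right to pear.
        pear is a leaf — visit pear.
  Visit fir.
  At fir: no right child.
Visit ash.
At ash: go right to rye.
  At rye: go left to hop.
    At hop: go left to reed.
      At reed: no left child.
      Visit reed.
      At reed: go right to bay.
        bay is a leaf — visit bay.
    Visit hop.
    At hop: no right child.
  Visit rye.
  At rye: go right to poppy.
    At poppy: go left to rose.
      rose is a leaf — visit rose.
    Visit poppy.
    At poppy: no right child.
Full in-order sequence: sage, aster, lime, pear, fir, ash, reed, bay, hop, rye, rose, poppy.

lime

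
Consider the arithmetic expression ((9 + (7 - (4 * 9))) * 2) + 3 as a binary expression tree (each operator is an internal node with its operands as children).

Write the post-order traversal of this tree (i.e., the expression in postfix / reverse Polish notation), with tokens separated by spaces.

9 7 4 9 * - + 2 * 3 +

Post-order on an expression tree gives postfix notation: for each operator, emit left operand, right operand, then the operator.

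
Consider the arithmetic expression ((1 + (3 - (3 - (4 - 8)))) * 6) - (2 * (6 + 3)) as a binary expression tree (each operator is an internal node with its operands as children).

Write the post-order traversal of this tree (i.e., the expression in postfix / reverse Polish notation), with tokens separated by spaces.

1 3 3 4 8 - - - + 6 * 2 6 3 + * -

Post-order on an expression tree gives postfix notation: for each operator, emit left operand, right operand, then the operator.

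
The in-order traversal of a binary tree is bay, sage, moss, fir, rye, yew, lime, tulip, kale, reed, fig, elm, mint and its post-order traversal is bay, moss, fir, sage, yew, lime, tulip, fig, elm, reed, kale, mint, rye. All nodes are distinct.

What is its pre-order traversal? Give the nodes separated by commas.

The last element of post-order is the root; it splits in-order into left and right subtrees.
Root rye: left subtree has 4 nodes {bay, sage, moss, fir}, right has 8 {yew, lime, tulip, kale, reed, fig, elm, mint}.
  Root sage: left subtree has 1 node {bay}, right has 2 {moss, fir}.
    Root fir: left subtree has 1 node {moss}, right has 0 { }.
  Root mint: left subtree has 7 nodes {yew, lime, tulip, kale, reed, fig, elm}, right has 0 { }.
    Root kale: left subtree has 3 nodes {yew, lime, tulip}, right has 3 {reed, fig, elm}.
      Root tulip: left subtree has 2 nodes {yew, lime}, right has 0 { }.
        Root lime: left subtree has 1 node {yew}, right has 0 { }.
      Root reed: left subtree has 0 nodes { }, right has 2 {fig, elm}.
        Root elm: left subtree has 1 node {fig}, right has 0 { }.

rye, sage, bay, fir, moss, mint, kale, tulip, lime, yew, reed, elm, fig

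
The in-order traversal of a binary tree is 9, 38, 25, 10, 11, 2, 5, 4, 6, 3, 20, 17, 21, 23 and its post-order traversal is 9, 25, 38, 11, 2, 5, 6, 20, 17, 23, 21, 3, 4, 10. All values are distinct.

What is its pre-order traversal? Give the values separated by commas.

10, 38, 9, 25, 4, 5, 2, 11, 3, 6, 21, 17, 20, 23

The last element of post-order is the root; it splits in-order into left and right subtrees.
Root 10: left subtree has 3 nodes {9, 38, 25}, right has 10 {11, 2, 5, 4, 6, 3, 20, 17, 21, 23}.
  Root 38: left subtree has 1 node {9}, right has 1 {25}.
  Root 4: left subtree has 3 nodes {11, 2, 5}, right has 6 {6, 3, 20, 17, 21, 23}.
    Root 5: left subtree has 2 nodes {11, 2}, right has 0 { }.
      Root 2: left subtree has 1 node {11}, right has 0 { }.
    Root 3: left subtree has 1 node {6}, right has 4 {20, 17, 21, 23}.
      Root 21: left subtree has 2 nodes {20, 17}, right has 1 {23}.
        Root 17: left subtree has 1 node {20}, right has 0 { }.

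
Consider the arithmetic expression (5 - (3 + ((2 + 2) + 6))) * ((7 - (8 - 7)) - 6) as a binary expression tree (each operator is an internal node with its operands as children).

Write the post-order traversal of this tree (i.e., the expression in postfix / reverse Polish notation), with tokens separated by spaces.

Post-order on an expression tree gives postfix notation: for each operator, emit left operand, right operand, then the operator.

5 3 2 2 + 6 + + - 7 8 7 - - 6 - *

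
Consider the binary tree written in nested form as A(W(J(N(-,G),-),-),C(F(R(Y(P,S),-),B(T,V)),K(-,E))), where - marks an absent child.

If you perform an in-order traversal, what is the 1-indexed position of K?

In-order visits the left subtree, then the node, then the right subtree.
At A: go left to W.
  At W: go left to J.
    At J: go left to N.
      At N: no left child.
      Visit N.
      At N: go right to G.
        G is a leaf — visit G.
    Visit J.
    At J: no right child.
  Visit W.
  At W: no right child.
Visit A.
At A: go right to C.
  At C: go left to F.
    At F: go left to R.
      At R: go left to Y.
        At Y: go left to P.
          P is a leaf — visit P.
        Visit Y.
        At Y: go right to S.
          S is a leaf — visit S.
      Visit R.
      At R: no right child.
    Visit F.
    At F: go right to B.
      At B: go left to T.
        T is a leaf — visit T.
      Visit B.
      At B: go right to V.
        V is a leaf — visit V.
  Visit C.
  At C: go right to K.
    At K: no left child.
    Visit K.
    At K: go right to E.
      E is a leaf — visit E.
Full in-order sequence: N, G, J, W, A, P, Y, S, R, F, T, B, V, C, K, E.

15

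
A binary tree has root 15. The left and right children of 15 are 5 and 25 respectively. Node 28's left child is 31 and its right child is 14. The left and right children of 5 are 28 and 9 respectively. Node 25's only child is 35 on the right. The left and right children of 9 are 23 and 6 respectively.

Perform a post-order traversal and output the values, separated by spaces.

Post-order visits the left subtree, then the right subtree, then the node.
At 15: go left to 5.
  At 5: go left to 28.
    At 28: go left to 31.
      31 is a leaf — visit 31.
    At 28: go right to 14.
      14 is a leaf — visit 14.
    Visit 28.
  At 5: go right to 9.
    At 9: go left to 23.
      23 is a leaf — visit 23.
    At 9: go right to 6.
      6 is a leaf — visit 6.
    Visit 9.
  Visit 5.
At 15: go right to 25.
  At 25: no left child.
  At 25: go right to 35.
    35 is a leaf — visit 35.
  Visit 25.
Visit 15.

31 14 28 23 6 9 5 35 25 15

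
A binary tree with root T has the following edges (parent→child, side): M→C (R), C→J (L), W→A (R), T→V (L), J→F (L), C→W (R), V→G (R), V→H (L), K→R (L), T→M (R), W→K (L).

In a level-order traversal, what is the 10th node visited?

Level-order visits nodes level by level from the root, left to right within each level.
Level 0: T
Level 1: V, M
Level 2: H, G, C
Level 3: J, W
Level 4: F, K, A
Level 5: R
Full level-order sequence: T, V, M, H, G, C, J, W, F, K, A, R.

K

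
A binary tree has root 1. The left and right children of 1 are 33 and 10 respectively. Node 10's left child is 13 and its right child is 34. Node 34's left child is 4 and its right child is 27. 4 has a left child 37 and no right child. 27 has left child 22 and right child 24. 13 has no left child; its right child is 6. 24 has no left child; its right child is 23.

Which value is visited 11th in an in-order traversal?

In-order visits the left subtree, then the node, then the right subtree.
At 1: go left to 33.
  33 is a leaf — visit 33.
Visit 1.
At 1: go right to 10.
  At 10: go left to 13.
    At 13: no left child.
    Visit 13.
    At 13: go right to 6.
      6 is a leaf — visit 6.
  Visit 10.
  At 10: go right to 34.
    At 34: go left to 4.
      At 4: go left to 37.
        37 is a leaf — visit 37.
      Visit 4.
      At 4: no right child.
    Visit 34.
    At 34: go right to 27.
      At 27: go left to 22.
        22 is a leaf — visit 22.
      Visit 27.
      At 27: go right to 24.
        At 24: no left child.
        Visit 24.
        At 24: go right to 23.
          23 is a leaf — visit 23.
Full in-order sequence: 33, 1, 13, 6, 10, 37, 4, 34, 22, 27, 24, 23.

24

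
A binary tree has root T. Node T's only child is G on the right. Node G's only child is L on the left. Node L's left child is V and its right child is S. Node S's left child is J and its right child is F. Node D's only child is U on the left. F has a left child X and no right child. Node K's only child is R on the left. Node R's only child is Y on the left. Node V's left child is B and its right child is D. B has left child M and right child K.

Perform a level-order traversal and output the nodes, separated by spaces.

T G L V S B D J F M K U X R Y

Level-order visits nodes level by level from the root, left to right within each level.
Level 0: T
Level 1: G
Level 2: L
Level 3: V, S
Level 4: B, D, J, F
Level 5: M, K, U, X
Level 6: R
Level 7: Y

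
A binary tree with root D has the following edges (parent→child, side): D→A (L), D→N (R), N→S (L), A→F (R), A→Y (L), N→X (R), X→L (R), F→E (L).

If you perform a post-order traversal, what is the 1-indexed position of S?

Post-order visits the left subtree, then the right subtree, then the node.
At D: go left to A.
  At A: go left to Y.
    Y is a leaf — visit Y.
  At A: go right to F.
    At F: go left to E.
      E is a leaf — visit E.
    At F: no right child.
    Visit F.
  Visit A.
At D: go right to N.
  At N: go left to S.
    S is a leaf — visit S.
  At N: go right to X.
    At X: no left child.
    At X: go right to L.
      L is a leaf — visit L.
    Visit X.
  Visit N.
Visit D.
Full post-order sequence: Y, E, F, A, S, L, X, N, D.

5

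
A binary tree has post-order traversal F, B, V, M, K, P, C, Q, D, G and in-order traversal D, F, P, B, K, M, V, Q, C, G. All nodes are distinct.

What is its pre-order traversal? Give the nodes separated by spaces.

The last element of post-order is the root; it splits in-order into left and right subtrees.
Root G: left subtree has 9 nodes {D, F, P, B, K, M, V, Q, C}, right has 0 { }.
  Root D: left subtree has 0 nodes { }, right has 8 {F, P, B, K, M, V, Q, C}.
    Root Q: left subtree has 6 nodes {F, P, B, K, M, V}, right has 1 {C}.
      Root P: left subtree has 1 node {F}, right has 4 {B, K, M, V}.
        Root K: left subtree has 1 node {B}, right has 2 {M, V}.
          Root M: left subtree has 0 nodes { }, right has 1 {V}.

G D Q P F K B M V C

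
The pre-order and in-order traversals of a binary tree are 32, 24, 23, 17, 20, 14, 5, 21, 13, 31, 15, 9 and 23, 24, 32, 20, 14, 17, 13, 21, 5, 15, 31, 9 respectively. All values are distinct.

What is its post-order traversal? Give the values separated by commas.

23, 24, 14, 20, 13, 21, 15, 9, 31, 5, 17, 32

The first element of pre-order is the root; it splits in-order into left and right subtrees.
Root 32: left subtree has 2 nodes {23, 24}, right has 9 {20, 14, 17, 13, 21, 5, 15, 31, 9}.
  Root 24: left subtree has 1 node {23}, right has 0 { }.
  Root 17: left subtree has 2 nodes {20, 14}, right has 6 {13, 21, 5, 15, 31, 9}.
    Root 20: left subtree has 0 nodes { }, right has 1 {14}.
    Root 5: left subtree has 2 nodes {13, 21}, right has 3 {15, 31, 9}.
      Root 21: left subtree has 1 node {13}, right has 0 { }.
      Root 31: left subtree has 1 node {15}, right has 1 {9}.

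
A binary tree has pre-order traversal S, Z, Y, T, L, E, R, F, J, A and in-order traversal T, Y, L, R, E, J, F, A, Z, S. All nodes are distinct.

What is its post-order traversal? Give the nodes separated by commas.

T, R, J, A, F, E, L, Y, Z, S

The first element of pre-order is the root; it splits in-order into left and right subtrees.
Root S: left subtree has 9 nodes {T, Y, L, R, E, J, F, A, Z}, right has 0 { }.
  Root Z: left subtree has 8 nodes {T, Y, L, R, E, J, F, A}, right has 0 { }.
    Root Y: left subtree has 1 node {T}, right has 6 {L, R, E, J, F, A}.
      Root L: left subtree has 0 nodes { }, right has 5 {R, E, J, F, A}.
        Root E: left subtree has 1 node {R}, right has 3 {J, F, A}.
          Root F: left subtree has 1 node {J}, right has 1 {A}.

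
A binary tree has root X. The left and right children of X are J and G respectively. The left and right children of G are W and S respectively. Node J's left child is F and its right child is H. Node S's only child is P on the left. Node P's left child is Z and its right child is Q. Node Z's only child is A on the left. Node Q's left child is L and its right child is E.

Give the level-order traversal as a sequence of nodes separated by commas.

X, J, G, F, H, W, S, P, Z, Q, A, L, E

Level-order visits nodes level by level from the root, left to right within each level.
Level 0: X
Level 1: J, G
Level 2: F, H, W, S
Level 3: P
Level 4: Z, Q
Level 5: A, L, E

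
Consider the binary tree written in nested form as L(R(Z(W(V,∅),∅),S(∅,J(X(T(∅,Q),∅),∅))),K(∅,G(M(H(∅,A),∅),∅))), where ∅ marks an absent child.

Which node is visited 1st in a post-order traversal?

Post-order visits the left subtree, then the right subtree, then the node.
At L: go left to R.
  At R: go left to Z.
    At Z: go left to W.
      At W: go left to V.
        V is a leaf — visit V.
      At W: no right child.
      Visit W.
    At Z: no right child.
    Visit Z.
  At R: go right to S.
    At S: no left child.
    At S: go right to J.
      At J: go left to X.
        At X: go left to T.
          At T: no left child.
          At T: go right to Q.
            Q is a leaf — visit Q.
          Visit T.
        At X: no right child.
        Visit X.
      At J: no right child.
      Visit J.
    Visit S.
  Visit R.
At L: go right to K.
  At K: no left child.
  At K: go right to G.
    At G: go left to M.
      At M: go left to H.
        At H: no left child.
        At H: go right to A.
          A is a leaf — visit A.
        Visit H.
      At M: no right child.
      Visit M.
    At G: no right child.
    Visit G.
  Visit K.
Visit L.
Full post-order sequence: V, W, Z, Q, T, X, J, S, R, A, H, M, G, K, L.

V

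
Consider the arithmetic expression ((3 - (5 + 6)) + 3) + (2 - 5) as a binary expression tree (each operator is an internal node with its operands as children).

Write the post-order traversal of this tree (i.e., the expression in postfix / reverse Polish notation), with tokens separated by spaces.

Post-order on an expression tree gives postfix notation: for each operator, emit left operand, right operand, then the operator.

3 5 6 + - 3 + 2 5 - +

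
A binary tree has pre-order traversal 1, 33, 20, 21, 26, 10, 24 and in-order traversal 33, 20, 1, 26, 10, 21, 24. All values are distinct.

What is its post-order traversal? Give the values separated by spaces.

The first element of pre-order is the root; it splits in-order into left and right subtrees.
Root 1: left subtree has 2 nodes {33, 20}, right has 4 {26, 10, 21, 24}.
  Root 33: left subtree has 0 nodes { }, right has 1 {20}.
  Root 21: left subtree has 2 nodes {26, 10}, right has 1 {24}.
    Root 26: left subtree has 0 nodes { }, right has 1 {10}.

20 33 10 26 24 21 1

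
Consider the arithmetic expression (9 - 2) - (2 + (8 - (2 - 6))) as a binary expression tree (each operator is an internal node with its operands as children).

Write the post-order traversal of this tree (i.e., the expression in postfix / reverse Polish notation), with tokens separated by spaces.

9 2 - 2 8 2 6 - - + -

Post-order on an expression tree gives postfix notation: for each operator, emit left operand, right operand, then the operator.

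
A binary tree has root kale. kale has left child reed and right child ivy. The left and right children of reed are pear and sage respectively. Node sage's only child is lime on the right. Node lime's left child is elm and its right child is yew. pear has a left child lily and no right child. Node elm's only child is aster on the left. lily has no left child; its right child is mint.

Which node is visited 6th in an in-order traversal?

aster

In-order visits the left subtree, then the node, then the right subtree.
At kale: go left to reed.
  At reed: go left to pear.
    At pear: go left to lily.
      At lily: no left child.
      Visit lily.
      At lily: go right to mint.
        mint is a leaf — visit mint.
    Visit pear.
    At pear: no right child.
  Visit reed.
  At reed: go right to sage.
    At sage: no left child.
    Visit sage.
    At sage: go right to lime.
      At lime: go left to elm.
        At elm: go left to aster.
          aster is a leaf — visit aster.
        Visit elm.
        At elm: no right child.
      Visit lime.
      At lime: go right to yew.
        yew is a leaf — visit yew.
Visit kale.
At kale: go right to ivy.
  ivy is a leaf — visit ivy.
Full in-order sequence: lily, mint, pear, reed, sage, aster, elm, lime, yew, kale, ivy.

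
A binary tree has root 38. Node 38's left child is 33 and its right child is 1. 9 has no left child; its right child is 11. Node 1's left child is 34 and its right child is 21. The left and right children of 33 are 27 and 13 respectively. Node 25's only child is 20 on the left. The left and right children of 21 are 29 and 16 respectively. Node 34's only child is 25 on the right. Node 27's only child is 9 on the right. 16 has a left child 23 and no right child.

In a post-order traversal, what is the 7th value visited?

Post-order visits the left subtree, then the right subtree, then the node.
At 38: go left to 33.
  At 33: go left to 27.
    At 27: no left child.
    At 27: go right to 9.
      At 9: no left child.
      At 9: go right to 11.
        11 is a leaf — visit 11.
      Visit 9.
    Visit 27.
  At 33: go right to 13.
    13 is a leaf — visit 13.
  Visit 33.
At 38: go right to 1.
  At 1: go left to 34.
    At 34: no left child.
    At 34: go right to 25.
      At 25: go left to 20.
        20 is a leaf — visit 20.
      At 25: no right child.
      Visit 25.
    Visit 34.
  At 1: go right to 21.
    At 21: go left to 29.
      29 is a leaf — visit 29.
    At 21: go right to 16.
      At 16: go left to 23.
        23 is a leaf — visit 23.
      At 16: no right child.
      Visit 16.
    Visit 21.
  Visit 1.
Visit 38.
Full post-order sequence: 11, 9, 27, 13, 33, 20, 25, 34, 29, 23, 16, 21, 1, 38.

25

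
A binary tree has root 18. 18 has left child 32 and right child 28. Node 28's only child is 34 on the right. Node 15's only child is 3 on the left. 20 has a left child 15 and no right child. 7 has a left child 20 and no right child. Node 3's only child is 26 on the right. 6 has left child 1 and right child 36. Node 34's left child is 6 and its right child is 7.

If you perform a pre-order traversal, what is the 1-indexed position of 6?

5

Pre-order visits the node, then its left subtree, then its right subtree.
Visit 18.
At 18: go left to 32.
  32 is a leaf — visit 32.
At 18: go right to 28.
  Visit 28.
  At 28: no left child.
  At 28: go right to 34.
    Visit 34.
    At 34: go left to 6.
      Visit 6.
      At 6: go left to 1.
        1 is a leaf — visit 1.
      At 6: go right to 36.
        36 is a leaf — visit 36.
    At 34: go right to 7.
      Visit 7.
      At 7: go left to 20.
        Visit 20.
        At 20: go left to 15.
          Visit 15.
          At 15: go left to 3.
            Visit 3.
            At 3: no left child.
            At 3: go right to 26.
              26 is a leaf — visit 26.
          At 15: no right child.
        At 20: no right child.
      At 7: no right child.
Full pre-order sequence: 18, 32, 28, 34, 6, 1, 36, 7, 20, 15, 3, 26.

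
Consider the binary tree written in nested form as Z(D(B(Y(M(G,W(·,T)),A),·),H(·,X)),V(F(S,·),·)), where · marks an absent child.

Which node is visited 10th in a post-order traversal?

D

Post-order visits the left subtree, then the right subtree, then the node.
At Z: go left to D.
  At D: go left to B.
    At B: go left to Y.
      At Y: go left to M.
        At M: go left to G.
          G is a leaf — visit G.
        At M: go right to W.
          At W: no left child.
          At W: go right to T.
            T is a leaf — visit T.
          Visit W.
        Visit M.
      At Y: go right to A.
        A is a leaf — visit A.
      Visit Y.
    At B: no right child.
    Visit B.
  At D: go right to H.
    At H: no left child.
    At H: go right to X.
      X is a leaf — visit X.
    Visit H.
  Visit D.
At Z: go right to V.
  At V: go left to F.
    At F: go left to S.
      S is a leaf — visit S.
    At F: no right child.
    Visit F.
  At V: no right child.
  Visit V.
Visit Z.
Full post-order sequence: G, T, W, M, A, Y, B, X, H, D, S, F, V, Z.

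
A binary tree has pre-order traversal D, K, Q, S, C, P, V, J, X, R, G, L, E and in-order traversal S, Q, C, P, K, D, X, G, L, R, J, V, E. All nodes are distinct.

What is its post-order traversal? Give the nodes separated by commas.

S, P, C, Q, K, L, G, R, X, J, E, V, D

The first element of pre-order is the root; it splits in-order into left and right subtrees.
Root D: left subtree has 5 nodes {S, Q, C, P, K}, right has 7 {X, G, L, R, J, V, E}.
  Root K: left subtree has 4 nodes {S, Q, C, P}, right has 0 { }.
    Root Q: left subtree has 1 node {S}, right has 2 {C, P}.
      Root C: left subtree has 0 nodes { }, right has 1 {P}.
  Root V: left subtree has 5 nodes {X, G, L, R, J}, right has 1 {E}.
    Root J: left subtree has 4 nodes {X, G, L, R}, right has 0 { }.
      Root X: left subtree has 0 nodes { }, right has 3 {G, L, R}.
        Root R: left subtree has 2 nodes {G, L}, right has 0 { }.
          Root G: left subtree has 0 nodes { }, right has 1 {L}.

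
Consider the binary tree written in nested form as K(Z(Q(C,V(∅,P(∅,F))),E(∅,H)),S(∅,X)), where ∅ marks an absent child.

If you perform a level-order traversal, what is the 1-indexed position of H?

Level-order visits nodes level by level from the root, left to right within each level.
Level 0: K
Level 1: Z, S
Level 2: Q, E, X
Level 3: C, V, H
Level 4: P
Level 5: F
Full level-order sequence: K, Z, S, Q, E, X, C, V, H, P, F.

9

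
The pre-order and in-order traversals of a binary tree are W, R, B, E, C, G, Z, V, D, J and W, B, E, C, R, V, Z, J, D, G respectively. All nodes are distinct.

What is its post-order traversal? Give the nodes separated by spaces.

C E B V J D Z G R W

The first element of pre-order is the root; it splits in-order into left and right subtrees.
Root W: left subtree has 0 nodes { }, right has 9 {B, E, C, R, V, Z, J, D, G}.
  Root R: left subtree has 3 nodes {B, E, C}, right has 5 {V, Z, J, D, G}.
    Root B: left subtree has 0 nodes { }, right has 2 {E, C}.
      Root E: left subtree has 0 nodes { }, right has 1 {C}.
    Root G: left subtree has 4 nodes {V, Z, J, D}, right has 0 { }.
      Root Z: left subtree has 1 node {V}, right has 2 {J, D}.
        Root D: left subtree has 1 node {J}, right has 0 { }.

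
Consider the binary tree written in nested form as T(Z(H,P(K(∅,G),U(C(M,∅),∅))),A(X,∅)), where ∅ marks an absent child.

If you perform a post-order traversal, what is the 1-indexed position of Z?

8

Post-order visits the left subtree, then the right subtree, then the node.
At T: go left to Z.
  At Z: go left to H.
    H is a leaf — visit H.
  At Z: go right to P.
    At P: go left to K.
      At K: no left child.
      At K: go right to G.
        G is a leaf — visit G.
      Visit K.
    At P: go right to U.
      At U: go left to C.
        At C: go left to M.
          M is a leaf — visit M.
        At C: no right child.
        Visit C.
      At U: no right child.
      Visit U.
    Visit P.
  Visit Z.
At T: go right to A.
  At A: go left to X.
    X is a leaf — visit X.
  At A: no right child.
  Visit A.
Visit T.
Full post-order sequence: H, G, K, M, C, U, P, Z, X, A, T.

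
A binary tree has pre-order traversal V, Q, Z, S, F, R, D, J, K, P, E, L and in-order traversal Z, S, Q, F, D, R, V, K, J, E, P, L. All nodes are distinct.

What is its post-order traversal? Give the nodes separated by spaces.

The first element of pre-order is the root; it splits in-order into left and right subtrees.
Root V: left subtree has 6 nodes {Z, S, Q, F, D, R}, right has 5 {K, J, E, P, L}.
  Root Q: left subtree has 2 nodes {Z, S}, right has 3 {F, D, R}.
    Root Z: left subtree has 0 nodes { }, right has 1 {S}.
    Root F: left subtree has 0 nodes { }, right has 2 {D, R}.
      Root R: left subtree has 1 node {D}, right has 0 { }.
  Root J: left subtree has 1 node {K}, right has 3 {E, P, L}.
    Root P: left subtree has 1 node {E}, right has 1 {L}.

S Z D R F Q K E L P J V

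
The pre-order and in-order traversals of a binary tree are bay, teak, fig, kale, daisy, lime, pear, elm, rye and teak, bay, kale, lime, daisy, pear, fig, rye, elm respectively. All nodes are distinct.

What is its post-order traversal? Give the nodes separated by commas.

teak, lime, pear, daisy, kale, rye, elm, fig, bay

The first element of pre-order is the root; it splits in-order into left and right subtrees.
Root bay: left subtree has 1 node {teak}, right has 7 {kale, lime, daisy, pear, fig, rye, elm}.
  Root fig: left subtree has 4 nodes {kale, lime, daisy, pear}, right has 2 {rye, elm}.
    Root kale: left subtree has 0 nodes { }, right has 3 {lime, daisy, pear}.
      Root daisy: left subtree has 1 node {lime}, right has 1 {pear}.
    Root elm: left subtree has 1 node {rye}, right has 0 { }.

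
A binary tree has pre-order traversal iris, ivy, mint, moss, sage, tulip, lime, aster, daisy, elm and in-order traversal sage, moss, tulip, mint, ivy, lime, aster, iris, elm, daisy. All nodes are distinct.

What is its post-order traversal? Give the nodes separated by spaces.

The first element of pre-order is the root; it splits in-order into left and right subtrees.
Root iris: left subtree has 7 nodes {sage, moss, tulip, mint, ivy, lime, aster}, right has 2 {elm, daisy}.
  Root ivy: left subtree has 4 nodes {sage, moss, tulip, mint}, right has 2 {lime, aster}.
    Root mint: left subtree has 3 nodes {sage, moss, tulip}, right has 0 { }.
      Root moss: left subtree has 1 node {sage}, right has 1 {tulip}.
    Root lime: left subtree has 0 nodes { }, right has 1 {aster}.
  Root daisy: left subtree has 1 node {elm}, right has 0 { }.

sage tulip moss mint aster lime ivy elm daisy iris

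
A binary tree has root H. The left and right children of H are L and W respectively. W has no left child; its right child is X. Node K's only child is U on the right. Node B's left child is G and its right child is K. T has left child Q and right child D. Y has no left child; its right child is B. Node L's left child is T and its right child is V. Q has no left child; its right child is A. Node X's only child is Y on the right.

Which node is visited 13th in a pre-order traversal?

K

Pre-order visits the node, then its left subtree, then its right subtree.
Visit H.
At H: go left to L.
  Visit L.
  At L: go left to T.
    Visit T.
    At T: go left to Q.
      Visit Q.
      At Q: no left child.
      At Q: go right to A.
        A is a leaf — visit A.
    At T: go right to D.
      D is a leaf — visit D.
  At L: go right to V.
    V is a leaf — visit V.
At H: go right to W.
  Visit W.
  At W: no left child.
  At W: go right to X.
    Visit X.
    At X: no left child.
    At X: go right to Y.
      Visit Y.
      At Y: no left child.
      At Y: go right to B.
        Visit B.
        At B: go left to G.
          G is a leaf — visit G.
        At B: go right to K.
          Visit K.
          At K: no left child.
          At K: go right to U.
            U is a leaf — visit U.
Full pre-order sequence: H, L, T, Q, A, D, V, W, X, Y, B, G, K, U.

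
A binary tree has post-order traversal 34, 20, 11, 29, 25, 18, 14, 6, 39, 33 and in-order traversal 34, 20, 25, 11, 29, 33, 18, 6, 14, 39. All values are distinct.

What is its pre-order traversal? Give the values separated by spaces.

The last element of post-order is the root; it splits in-order into left and right subtrees.
Root 33: left subtree has 5 nodes {34, 20, 25, 11, 29}, right has 4 {18, 6, 14, 39}.
  Root 25: left subtree has 2 nodes {34, 20}, right has 2 {11, 29}.
    Root 20: left subtree has 1 node {34}, right has 0 { }.
    Root 29: left subtree has 1 node {11}, right has 0 { }.
  Root 39: left subtree has 3 nodes {18, 6, 14}, right has 0 { }.
    Root 6: left subtree has 1 node {18}, right has 1 {14}.

33 25 20 34 29 11 39 6 18 14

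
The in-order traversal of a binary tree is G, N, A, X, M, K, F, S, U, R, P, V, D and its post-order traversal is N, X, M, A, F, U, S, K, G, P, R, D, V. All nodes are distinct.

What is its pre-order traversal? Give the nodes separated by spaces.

V R G K A N M X S F U P D

The last element of post-order is the root; it splits in-order into left and right subtrees.
Root V: left subtree has 11 nodes {G, N, A, X, M, K, F, S, U, R, P}, right has 1 {D}.
  Root R: left subtree has 9 nodes {G, N, A, X, M, K, F, S, U}, right has 1 {P}.
    Root G: left subtree has 0 nodes { }, right has 8 {N, A, X, M, K, F, S, U}.
      Root K: left subtree has 4 nodes {N, A, X, M}, right has 3 {F, S, U}.
        Root A: left subtree has 1 node {N}, right has 2 {X, M}.
          Root M: left subtree has 1 node {X}, right has 0 { }.
        Root S: left subtree has 1 node {F}, right has 1 {U}.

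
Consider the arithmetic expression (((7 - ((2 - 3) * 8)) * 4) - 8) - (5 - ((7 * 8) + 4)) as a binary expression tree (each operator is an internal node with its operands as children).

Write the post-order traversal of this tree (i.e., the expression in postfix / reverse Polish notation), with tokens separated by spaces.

7 2 3 - 8 * - 4 * 8 - 5 7 8 * 4 + - -

Post-order on an expression tree gives postfix notation: for each operator, emit left operand, right operand, then the operator.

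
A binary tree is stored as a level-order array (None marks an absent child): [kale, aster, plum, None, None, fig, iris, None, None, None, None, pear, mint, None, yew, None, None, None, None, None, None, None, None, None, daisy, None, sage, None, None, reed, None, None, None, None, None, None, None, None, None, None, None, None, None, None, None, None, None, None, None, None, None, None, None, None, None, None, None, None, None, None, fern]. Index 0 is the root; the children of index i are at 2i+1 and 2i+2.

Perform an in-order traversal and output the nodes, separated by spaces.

aster kale pear daisy fig mint sage plum iris reed fern yew

In-order visits the left subtree, then the node, then the right subtree.
At kale: go left to aster.
  aster is a leaf — visit aster.
Visit kale.
At kale: go right to plum.
  At plum: go left to fig.
    At fig: go left to pear.
      At pear: no left child.
      Visit pear.
      At pear: go right to daisy.
        daisy is a leaf — visit daisy.
    Visit fig.
    At fig: go right to mint.
      At mint: no left child.
      Visit mint.
      At mint: go right to sage.
        sage is a leaf — visit sage.
  Visit plum.
  At plum: go right to iris.
    At iris: no left child.
    Visit iris.
    At iris: go right to yew.
      At yew: go left to reed.
        At reed: no left child.
        Visit reed.
        At reed: go right to fern.
          fern is a leaf — visit fern.
      Visit yew.
      At yew: no right child.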